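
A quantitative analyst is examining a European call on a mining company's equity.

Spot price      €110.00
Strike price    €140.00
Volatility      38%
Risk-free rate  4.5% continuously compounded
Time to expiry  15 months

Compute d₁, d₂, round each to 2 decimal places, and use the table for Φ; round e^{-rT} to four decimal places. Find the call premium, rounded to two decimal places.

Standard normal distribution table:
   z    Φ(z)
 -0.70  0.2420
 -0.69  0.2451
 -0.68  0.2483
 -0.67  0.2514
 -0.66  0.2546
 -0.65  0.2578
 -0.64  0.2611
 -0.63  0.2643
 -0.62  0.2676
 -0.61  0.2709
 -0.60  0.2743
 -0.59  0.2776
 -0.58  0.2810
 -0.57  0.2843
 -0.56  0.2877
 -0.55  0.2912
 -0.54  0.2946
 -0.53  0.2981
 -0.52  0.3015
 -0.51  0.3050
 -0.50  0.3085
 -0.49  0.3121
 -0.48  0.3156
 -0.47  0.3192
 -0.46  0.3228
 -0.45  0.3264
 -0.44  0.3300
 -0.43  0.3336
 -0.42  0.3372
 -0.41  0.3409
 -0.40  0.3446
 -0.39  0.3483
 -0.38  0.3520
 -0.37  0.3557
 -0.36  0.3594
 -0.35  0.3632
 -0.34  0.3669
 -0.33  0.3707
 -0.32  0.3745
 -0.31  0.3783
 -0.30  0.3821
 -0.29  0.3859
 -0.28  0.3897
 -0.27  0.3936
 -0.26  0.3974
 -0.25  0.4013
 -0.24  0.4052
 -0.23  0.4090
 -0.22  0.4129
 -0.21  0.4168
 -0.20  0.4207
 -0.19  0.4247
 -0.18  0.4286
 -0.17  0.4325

σ√T = 0.38·√1.25 = 0.4249
d₁ = [ln(110/140) + (0.045 + ½·0.38²)·1.25] / (σ√T) = (-0.2412 + 0.1465) / 0.4249 = -0.2228 → -0.22
d₂ = -0.2228 − 0.4249 = -0.6477 → -0.65
e^(−rT) = e^(−0.045·1.25) = 0.9453
N(d₁) = N(-0.22) = 0.4129;  N(d₂) = N(-0.65) = 0.2578
C = 110·0.4129 − 140·0.9453·0.2578 = 45.4190 − 34.1178 = 11.3012

€11.30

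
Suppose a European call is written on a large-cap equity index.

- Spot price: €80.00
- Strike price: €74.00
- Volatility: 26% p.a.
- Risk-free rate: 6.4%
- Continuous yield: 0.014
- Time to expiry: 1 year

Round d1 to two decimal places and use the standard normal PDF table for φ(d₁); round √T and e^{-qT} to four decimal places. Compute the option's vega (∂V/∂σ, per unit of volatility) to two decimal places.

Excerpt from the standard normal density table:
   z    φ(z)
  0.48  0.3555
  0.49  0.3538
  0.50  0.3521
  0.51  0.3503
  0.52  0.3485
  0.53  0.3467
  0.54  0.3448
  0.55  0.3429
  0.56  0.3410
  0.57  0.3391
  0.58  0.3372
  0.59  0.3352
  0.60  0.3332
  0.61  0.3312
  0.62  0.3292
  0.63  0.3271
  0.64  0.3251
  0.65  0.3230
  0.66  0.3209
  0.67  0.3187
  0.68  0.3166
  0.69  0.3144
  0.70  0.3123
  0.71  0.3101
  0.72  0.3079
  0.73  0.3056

σ√T = 0.26 × 1.0000 = 0.2600
ln(S/K) + (r − q + σ²/2)T = ln(80/74) + (0.064 − 0.014 + 0.26²/2)·1 = 0.0780 + 0.0838 = 0.1618
d₁ = 0.1618 / 0.2600 = 0.6222 → 0.62
√T = √1 = 1.0000
φ(d₁) = φ(0.62) = 0.3292
exp(−qT) = exp(−0.014·1) = 0.9861
vega = S·exp(−qT)·φ(d₁)·√T = 80·0.9861·0.3292·1.0000 = 25.9699
(Call and put vega coincide under Black-Scholes.)

25.97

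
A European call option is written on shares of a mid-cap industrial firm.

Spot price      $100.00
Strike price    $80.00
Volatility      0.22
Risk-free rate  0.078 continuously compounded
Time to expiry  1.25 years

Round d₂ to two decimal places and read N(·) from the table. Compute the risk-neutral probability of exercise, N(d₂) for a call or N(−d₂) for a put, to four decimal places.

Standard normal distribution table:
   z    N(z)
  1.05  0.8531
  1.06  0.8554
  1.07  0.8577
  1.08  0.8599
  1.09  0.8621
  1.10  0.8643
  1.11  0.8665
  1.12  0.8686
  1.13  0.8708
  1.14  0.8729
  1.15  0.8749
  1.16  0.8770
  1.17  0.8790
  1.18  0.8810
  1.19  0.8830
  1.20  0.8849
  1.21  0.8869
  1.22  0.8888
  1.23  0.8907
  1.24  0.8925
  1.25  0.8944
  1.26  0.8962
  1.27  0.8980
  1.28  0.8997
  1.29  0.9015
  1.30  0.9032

T = 1.25;  σ√T = 0.2460
d₁ = [ln(100/80) + (0.078 + ½·0.22²)·1.25] / (σ√T) = (0.2231 + 0.1278) / 0.2460 = 1.4266 → 1.43
d₂ = 1.4266 − 0.2460 = 1.1806 → 1.18
Pr(exercise) under Q = N(d₂) = 0.8810

0.8810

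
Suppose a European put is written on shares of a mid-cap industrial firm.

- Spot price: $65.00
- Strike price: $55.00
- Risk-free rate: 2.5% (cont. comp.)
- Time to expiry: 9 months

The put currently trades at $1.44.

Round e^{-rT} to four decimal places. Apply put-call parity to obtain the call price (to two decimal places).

$12.46

e^(−rT) = e^(−0.025·0.75) = 0.9814
Put-call parity: C − P = S − K·e^(−rT) = 65 − 55·0.9814 = 65 − 53.9770 = 11.0230
C = P + (C − P) = 1.44 + (11.0230) = 12.4630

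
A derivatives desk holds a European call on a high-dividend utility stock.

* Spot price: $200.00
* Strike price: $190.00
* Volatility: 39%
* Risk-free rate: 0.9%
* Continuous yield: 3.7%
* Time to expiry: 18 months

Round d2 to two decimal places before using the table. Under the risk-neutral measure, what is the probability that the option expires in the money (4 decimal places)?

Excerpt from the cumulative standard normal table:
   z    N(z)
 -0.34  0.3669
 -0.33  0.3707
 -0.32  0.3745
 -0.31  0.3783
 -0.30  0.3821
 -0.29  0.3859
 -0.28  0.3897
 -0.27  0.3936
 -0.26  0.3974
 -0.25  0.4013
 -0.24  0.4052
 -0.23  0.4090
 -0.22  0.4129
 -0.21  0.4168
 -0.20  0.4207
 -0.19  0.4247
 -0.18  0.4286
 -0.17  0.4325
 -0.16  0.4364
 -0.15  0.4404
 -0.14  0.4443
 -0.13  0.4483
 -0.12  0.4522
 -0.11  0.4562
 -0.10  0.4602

σ√T = 0.39 × 1.2247 = 0.4777
d₁ = [ln(200/190) + (0.009 − 0.037 + ½·0.39²)·1.5] / (σ√T) = (0.0513 + 0.0721) / 0.4777 = 0.2583 which rounds to 0.26
d₂ = 0.2583 − 0.4777 = -0.2194 which rounds to -0.22
Risk-neutral Pr[S_T > K] = N(d₂) = N(-0.22) = 0.4129

0.4129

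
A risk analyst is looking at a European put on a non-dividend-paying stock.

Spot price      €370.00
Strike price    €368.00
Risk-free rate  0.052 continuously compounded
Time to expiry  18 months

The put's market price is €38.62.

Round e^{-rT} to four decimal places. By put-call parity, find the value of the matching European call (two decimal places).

€68.22

exp(−rT) = exp(−0.052·1.5) = 0.9250
Put-call parity: C − P = S − K·e^(−rT) = 370 − 368·0.9250 = 370 − 340.4000 = 29.6000
C = P + (C − P) = 38.62 + (29.6000) = 68.2200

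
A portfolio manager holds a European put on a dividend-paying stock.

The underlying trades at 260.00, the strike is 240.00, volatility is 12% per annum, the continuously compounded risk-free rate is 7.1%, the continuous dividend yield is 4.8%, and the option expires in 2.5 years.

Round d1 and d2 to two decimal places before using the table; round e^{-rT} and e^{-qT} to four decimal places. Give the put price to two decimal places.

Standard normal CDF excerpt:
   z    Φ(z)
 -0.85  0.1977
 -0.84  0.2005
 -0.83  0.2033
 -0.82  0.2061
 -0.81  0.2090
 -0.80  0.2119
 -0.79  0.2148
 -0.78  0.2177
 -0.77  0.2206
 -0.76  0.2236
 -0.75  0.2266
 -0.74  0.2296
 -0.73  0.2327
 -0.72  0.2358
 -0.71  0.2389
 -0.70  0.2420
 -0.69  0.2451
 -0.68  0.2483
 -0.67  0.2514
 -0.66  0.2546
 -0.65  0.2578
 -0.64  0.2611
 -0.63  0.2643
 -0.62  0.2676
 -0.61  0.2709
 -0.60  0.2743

5.59

σ√T = 0.12·√2.5 = 0.1897
d₁ = [ln(260/240) + (0.071 − 0.048 + 0.12²/2)·2.5] / 0.1897 = [0.0800 + 0.0755] / 0.1897 = 0.8198 ⇒ 0.82
d₂ = d₁ − σ√T = 0.8198 − 0.1897 = 0.6300 ⇒ 0.63
exp(−qT) = exp(−0.048·2.5) = 0.8869;  exp(−rT) = exp(−0.071·2.5) = 0.8374
N(−d₂) = N(-0.63) = 0.2643;  N(−d₁) = N(-0.82) = 0.2061
P = 240·0.8374·0.2643 − 260·0.8869·0.2061 = 53.1180 − 47.5254 = 5.5925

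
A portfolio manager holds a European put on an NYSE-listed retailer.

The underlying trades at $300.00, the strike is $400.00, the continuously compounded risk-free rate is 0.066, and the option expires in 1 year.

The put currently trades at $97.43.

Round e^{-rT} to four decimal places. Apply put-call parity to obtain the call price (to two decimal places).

e^(−rT) = e^(−0.066·1) = 0.9361
Put-call parity: C − P = S − K·e^(−rT) = 300 − 400·0.9361 = 300 − 374.4400 = -74.4400
C = P + (C − P) = 97.43 + (-74.4400) = 22.9900

$22.99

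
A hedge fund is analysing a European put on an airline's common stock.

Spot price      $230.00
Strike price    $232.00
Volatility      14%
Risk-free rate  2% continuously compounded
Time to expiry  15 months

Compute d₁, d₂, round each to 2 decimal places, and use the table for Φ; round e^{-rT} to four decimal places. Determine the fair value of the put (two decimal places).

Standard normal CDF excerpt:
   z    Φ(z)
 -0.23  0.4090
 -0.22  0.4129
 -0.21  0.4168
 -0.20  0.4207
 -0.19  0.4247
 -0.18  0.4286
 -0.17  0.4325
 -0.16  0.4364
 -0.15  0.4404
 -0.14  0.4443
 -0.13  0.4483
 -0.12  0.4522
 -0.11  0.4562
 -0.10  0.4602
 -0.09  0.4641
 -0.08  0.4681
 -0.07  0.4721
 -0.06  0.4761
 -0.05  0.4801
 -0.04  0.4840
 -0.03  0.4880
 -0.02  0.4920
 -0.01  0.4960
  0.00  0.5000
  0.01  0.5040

$11.84

σ√T = 0.14 × 1.1180 = 0.1565
d₁ = [ln(230/232) + (0.02 + 0.14²/2)·1.25] / 0.1565 = [-0.0087 + 0.0372] / 0.1565 = 0.1827 which rounds to 0.18
d₂ = d₁ − σ√T = 0.1827 − 0.1565 = 0.0261 which rounds to 0.03
exp(−rT) = exp(−0.02·1.25) = 0.9753
N(−d₂) = N(-0.03) = 0.4880;  N(−d₁) = N(-0.18) = 0.4286
P = 232·0.9753·0.4880 − 230·0.4286 = 110.4196 − 98.5780 = 11.8416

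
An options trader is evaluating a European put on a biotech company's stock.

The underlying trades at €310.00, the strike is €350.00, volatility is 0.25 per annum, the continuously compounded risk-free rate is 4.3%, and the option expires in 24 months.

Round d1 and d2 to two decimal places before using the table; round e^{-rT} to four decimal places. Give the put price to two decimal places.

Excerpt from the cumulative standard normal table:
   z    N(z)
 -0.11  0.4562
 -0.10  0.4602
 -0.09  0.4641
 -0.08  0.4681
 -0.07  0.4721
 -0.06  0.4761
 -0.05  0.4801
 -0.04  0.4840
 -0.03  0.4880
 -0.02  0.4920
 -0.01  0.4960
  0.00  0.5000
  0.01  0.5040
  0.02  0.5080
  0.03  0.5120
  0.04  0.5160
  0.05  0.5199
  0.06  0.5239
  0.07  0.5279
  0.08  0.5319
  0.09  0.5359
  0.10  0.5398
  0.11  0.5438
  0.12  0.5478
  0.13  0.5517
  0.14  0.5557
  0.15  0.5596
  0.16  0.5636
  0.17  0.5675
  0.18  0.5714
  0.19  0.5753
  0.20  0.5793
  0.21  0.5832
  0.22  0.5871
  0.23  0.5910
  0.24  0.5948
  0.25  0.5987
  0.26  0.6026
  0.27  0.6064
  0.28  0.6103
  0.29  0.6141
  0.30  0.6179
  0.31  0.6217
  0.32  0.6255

€50.89

σ√T = 0.25·√2 = 0.3536
ln(S/K) + (r + σ²/2)T = ln(310/350) + (0.043 + 0.25²/2)·2 = -0.1214 + 0.1485 = 0.0271
d₁ = 0.0271 / 0.3536 = 0.0768 → 0.08
d₂ = d₁ − σ√T = 0.0768 − 0.3536 = -0.2768 → -0.28
exp(−rT) = exp(−0.043·2) = 0.9176
P = 350·0.9176·N(0.28) − 310·N(-0.08) = 350·0.9176·0.6103 − 310·0.4681 = 196.0039 − 145.1110 = 50.8929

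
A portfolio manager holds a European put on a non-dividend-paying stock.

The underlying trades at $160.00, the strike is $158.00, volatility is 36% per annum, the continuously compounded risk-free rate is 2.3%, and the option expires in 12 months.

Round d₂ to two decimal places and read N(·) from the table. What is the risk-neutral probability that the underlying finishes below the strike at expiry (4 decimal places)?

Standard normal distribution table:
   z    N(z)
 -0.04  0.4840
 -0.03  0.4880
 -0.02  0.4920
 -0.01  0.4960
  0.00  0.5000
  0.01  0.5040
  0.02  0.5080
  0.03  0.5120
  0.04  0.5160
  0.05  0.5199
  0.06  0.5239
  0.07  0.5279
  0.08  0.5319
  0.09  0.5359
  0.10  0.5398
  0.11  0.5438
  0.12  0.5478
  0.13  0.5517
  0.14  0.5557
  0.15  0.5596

0.5319

σ√T = 0.36 × 1.0000 = 0.3600
d₁ = [ln(160/158) + (0.023 + ½·0.36²)·1] / (σ√T) = (0.0126 + 0.0878) / 0.3600 = 0.2788 → 0.28
d₂ = 0.2788 − 0.3600 = -0.0812 → -0.08
Risk-neutral Pr[S_T < K] = N(−d₂) = N(0.08) = 0.5319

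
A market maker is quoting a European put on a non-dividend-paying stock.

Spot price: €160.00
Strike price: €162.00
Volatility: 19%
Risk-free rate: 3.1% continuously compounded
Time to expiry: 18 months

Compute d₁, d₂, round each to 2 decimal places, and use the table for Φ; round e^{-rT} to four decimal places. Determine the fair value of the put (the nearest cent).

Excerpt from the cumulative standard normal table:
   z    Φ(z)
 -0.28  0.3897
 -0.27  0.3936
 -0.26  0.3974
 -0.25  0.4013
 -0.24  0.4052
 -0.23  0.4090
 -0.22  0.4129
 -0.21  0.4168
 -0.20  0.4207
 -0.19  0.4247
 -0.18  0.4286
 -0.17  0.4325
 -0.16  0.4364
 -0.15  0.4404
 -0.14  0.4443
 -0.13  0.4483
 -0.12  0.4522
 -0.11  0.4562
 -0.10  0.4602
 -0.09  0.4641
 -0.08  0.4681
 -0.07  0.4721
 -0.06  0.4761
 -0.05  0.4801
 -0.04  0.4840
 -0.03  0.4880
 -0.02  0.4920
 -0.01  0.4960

€11.88

σ√T = 0.19·√1.5 = 0.2327
ln(S/K) + (r + σ²/2)T = ln(160/162) + (0.031 + 0.19²/2)·1.5 = -0.0124 + 0.0736 = 0.0612
d₁ = 0.0612 / 0.2327 = 0.2628 ⇒ 0.26
d₂ = d₁ − σ√T = 0.2628 − 0.2327 = 0.0301 ⇒ 0.03
exp(−rT) = exp(−0.031·1.5) = 0.9546
P = 162·0.9546·N(-0.03) − 160·N(-0.26) = 162·0.9546·0.4880 − 160·0.3974 = 75.4669 − 63.5840 = 11.8829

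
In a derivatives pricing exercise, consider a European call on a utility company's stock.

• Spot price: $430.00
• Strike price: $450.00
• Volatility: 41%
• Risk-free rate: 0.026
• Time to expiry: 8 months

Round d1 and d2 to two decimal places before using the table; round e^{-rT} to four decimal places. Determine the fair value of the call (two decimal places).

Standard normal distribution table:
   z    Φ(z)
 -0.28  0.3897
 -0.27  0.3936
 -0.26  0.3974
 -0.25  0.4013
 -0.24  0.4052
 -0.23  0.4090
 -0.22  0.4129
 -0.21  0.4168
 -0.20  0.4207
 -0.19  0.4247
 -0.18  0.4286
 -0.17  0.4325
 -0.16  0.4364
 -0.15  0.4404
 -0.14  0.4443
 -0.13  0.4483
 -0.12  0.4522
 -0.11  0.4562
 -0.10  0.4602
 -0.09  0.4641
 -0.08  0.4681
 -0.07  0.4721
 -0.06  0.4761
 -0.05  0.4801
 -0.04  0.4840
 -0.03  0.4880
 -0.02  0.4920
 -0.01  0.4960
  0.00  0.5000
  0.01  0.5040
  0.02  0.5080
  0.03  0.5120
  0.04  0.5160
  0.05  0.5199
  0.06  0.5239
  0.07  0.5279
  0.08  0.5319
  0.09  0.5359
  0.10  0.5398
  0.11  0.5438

T = 0.6667;  σ√T = 0.3348
ln(S/K) + (r + σ²/2)T = ln(430/450) + (0.026 + 0.41²/2)·0.6667 = -0.0455 + 0.0734 = 0.0279
d₁ = 0.0279 / 0.3348 = 0.0834 which rounds to 0.08
d₂ = d₁ − σ√T = 0.0834 − 0.3348 = -0.2514 which rounds to -0.25
exp(−rT) = exp(−0.026·0.6667) = 0.9828
C = 430·N(0.08) − 450·0.9828·N(-0.25) = 430·0.5319 − 450·0.9828·0.4013 = 228.7170 − 177.4789 = 51.2381

$51.24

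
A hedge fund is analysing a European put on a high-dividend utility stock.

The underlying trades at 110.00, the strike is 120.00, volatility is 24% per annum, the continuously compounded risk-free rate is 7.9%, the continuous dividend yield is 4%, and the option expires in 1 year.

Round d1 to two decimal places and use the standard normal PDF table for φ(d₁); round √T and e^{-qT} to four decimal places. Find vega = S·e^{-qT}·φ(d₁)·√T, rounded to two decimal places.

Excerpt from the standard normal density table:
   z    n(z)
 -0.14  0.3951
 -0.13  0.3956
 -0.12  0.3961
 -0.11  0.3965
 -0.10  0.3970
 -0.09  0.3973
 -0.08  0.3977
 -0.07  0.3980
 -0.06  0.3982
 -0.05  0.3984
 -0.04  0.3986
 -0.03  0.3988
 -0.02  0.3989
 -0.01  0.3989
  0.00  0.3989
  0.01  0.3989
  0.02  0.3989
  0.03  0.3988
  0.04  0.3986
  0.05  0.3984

42.03

T = 1;  σ√T = 0.2400
d₁ = [ln(110/120) + (0.079 − 0.04 + 0.24²/2)·1] / 0.2400 = [-0.0870 + 0.0678] / 0.2400 = -0.0800 ⇒ -0.08
√T = √1 = 1.0000
φ(d₁) = φ(-0.08) = 0.3977
e^(−qT) = e^(−0.04·1) = 0.9608
vega = S·e^(−qT)·φ(d₁)·√T = 110·0.9608·0.3977·1.0000 = 42.0321
(Call and put vega coincide under Black-Scholes.)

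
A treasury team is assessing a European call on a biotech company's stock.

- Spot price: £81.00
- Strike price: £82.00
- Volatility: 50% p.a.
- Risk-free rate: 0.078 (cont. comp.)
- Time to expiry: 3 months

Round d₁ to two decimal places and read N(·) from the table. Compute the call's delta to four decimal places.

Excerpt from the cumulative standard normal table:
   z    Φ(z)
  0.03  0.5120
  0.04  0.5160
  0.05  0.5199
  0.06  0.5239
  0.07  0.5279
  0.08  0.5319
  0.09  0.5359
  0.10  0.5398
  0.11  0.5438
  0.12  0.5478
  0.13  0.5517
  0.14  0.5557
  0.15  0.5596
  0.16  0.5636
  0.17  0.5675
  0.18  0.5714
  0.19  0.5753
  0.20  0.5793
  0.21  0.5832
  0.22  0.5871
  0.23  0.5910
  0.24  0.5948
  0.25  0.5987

0.5596

σ√T = 0.5·√0.25 = 0.2500
d₁ = [ln(81/82) + (0.078 + ½·0.5²)·0.25] / (σ√T) = (-0.0123 + 0.0508) / 0.2500 = 0.1539 → 0.15
N(d₁) = N(0.15) = 0.5596
Δ_call = N(d₁) = 0.5596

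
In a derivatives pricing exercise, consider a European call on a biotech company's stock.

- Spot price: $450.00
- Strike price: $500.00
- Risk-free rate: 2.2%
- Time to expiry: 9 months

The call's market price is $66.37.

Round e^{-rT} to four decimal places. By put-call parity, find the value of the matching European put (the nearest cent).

e^(−rT) = e^(−0.022·0.75) = 0.9836
Put-call parity: C − P = S − K·e^(−rT) = 450 − 500·0.9836 = 450 − 491.8000 = -41.8000
P = C − (C − P) = 66.37 − (-41.8000) = 108.1700

$108.17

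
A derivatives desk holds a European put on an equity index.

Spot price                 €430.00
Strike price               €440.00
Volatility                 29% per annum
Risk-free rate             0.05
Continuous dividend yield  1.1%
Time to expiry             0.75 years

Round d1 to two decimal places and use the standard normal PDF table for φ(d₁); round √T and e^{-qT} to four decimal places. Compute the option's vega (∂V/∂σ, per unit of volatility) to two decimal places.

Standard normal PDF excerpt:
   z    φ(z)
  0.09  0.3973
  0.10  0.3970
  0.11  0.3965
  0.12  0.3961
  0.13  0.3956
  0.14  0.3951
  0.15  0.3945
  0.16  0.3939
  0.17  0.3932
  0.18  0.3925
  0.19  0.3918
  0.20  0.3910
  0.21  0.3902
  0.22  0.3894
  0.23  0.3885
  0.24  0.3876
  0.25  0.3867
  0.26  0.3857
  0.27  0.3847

145.70

T = 0.75;  σ√T = 0.2511
ln(S/K) + (r − q + σ²/2)T = ln(430/440) + (0.05 − 0.011 + 0.29²/2)·0.75 = -0.0230 + 0.0608 = 0.0378
d₁ = 0.0378 / 0.2511 = 0.1505 ⇒ 0.15
√T = √0.75 = 0.8660
φ(d₁) = φ(0.15) = 0.3945
e^(−qT) = e^(−0.011·0.75) = 0.9918
vega = S·e^(−qT)·φ(d₁)·√T = 430·0.9918·0.3945·0.8660 = 145.6993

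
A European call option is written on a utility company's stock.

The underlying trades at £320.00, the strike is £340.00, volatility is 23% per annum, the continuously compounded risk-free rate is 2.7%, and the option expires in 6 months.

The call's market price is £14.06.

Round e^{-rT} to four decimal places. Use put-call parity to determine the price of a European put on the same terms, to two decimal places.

£29.50

exp(−rT) = exp(−0.027·0.5) = 0.9866
Put-call parity: C − P = S − K·e^(−rT) = 320 − 340·0.9866 = 320 − 335.4440 = -15.4440
P = C − (C − P) = 14.06 − (-15.4440) = 29.5040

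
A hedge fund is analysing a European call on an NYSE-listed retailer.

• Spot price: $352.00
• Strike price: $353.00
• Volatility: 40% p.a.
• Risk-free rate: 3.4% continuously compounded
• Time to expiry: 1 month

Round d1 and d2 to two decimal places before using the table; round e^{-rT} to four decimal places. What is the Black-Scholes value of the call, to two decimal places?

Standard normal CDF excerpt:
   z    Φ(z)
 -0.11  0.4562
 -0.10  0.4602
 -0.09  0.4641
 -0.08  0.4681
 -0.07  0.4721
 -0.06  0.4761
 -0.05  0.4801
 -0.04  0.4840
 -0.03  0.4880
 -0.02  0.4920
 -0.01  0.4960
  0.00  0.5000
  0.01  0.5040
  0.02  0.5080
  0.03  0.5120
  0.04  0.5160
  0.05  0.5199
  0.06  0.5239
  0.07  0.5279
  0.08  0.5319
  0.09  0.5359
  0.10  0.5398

σ√T = 0.4 × 0.2887 = 0.1155
d₁ = [ln(352/353) + (0.034 + 0.4²/2)·0.08333] / 0.1155 = [-0.0028 + 0.0095] / 0.1155 = 0.0577 which rounds to 0.06
d₂ = d₁ − σ√T = 0.0577 − 0.1155 = -0.0578 which rounds to -0.06
exp(−rT) = exp(−0.034·0.08333) = 0.9972
N(d₁) = N(0.06) = 0.5239;  N(d₂) = N(-0.06) = 0.4761
C = 352·0.5239 − 353·0.9972·0.4761 = 184.4128 − 167.5927 = 16.8201

$16.82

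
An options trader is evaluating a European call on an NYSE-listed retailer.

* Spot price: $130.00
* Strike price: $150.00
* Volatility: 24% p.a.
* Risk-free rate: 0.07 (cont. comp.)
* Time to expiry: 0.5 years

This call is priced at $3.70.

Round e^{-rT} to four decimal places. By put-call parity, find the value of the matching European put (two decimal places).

$18.54

exp(−rT) = exp(−0.07·0.5) = 0.9656
Put-call parity: C − P = S − K·e^(−rT) = 130 − 150·0.9656 = 130 − 144.8400 = -14.8400
P = C − (C − P) = 3.70 − (-14.8400) = 18.5400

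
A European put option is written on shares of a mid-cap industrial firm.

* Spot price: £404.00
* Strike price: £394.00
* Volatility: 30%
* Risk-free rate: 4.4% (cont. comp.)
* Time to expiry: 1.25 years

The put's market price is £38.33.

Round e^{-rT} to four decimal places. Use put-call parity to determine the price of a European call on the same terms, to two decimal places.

exp(−rT) = exp(−0.044·1.25) = 0.9465
Put-call parity: C − P = S − K·e^(−rT) = 404 − 394·0.9465 = 404 − 372.9210 = 31.0790
C = P + (C − P) = 38.33 + (31.0790) = 69.4090

£69.41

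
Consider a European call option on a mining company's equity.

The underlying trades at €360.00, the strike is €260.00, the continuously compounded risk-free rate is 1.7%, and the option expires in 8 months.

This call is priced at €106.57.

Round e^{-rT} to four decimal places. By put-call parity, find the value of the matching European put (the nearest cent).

e^(−rT) = e^(−0.017·0.6667) = 0.9887
Put-call parity: C − P = S − K·e^(−rT) = 360 − 260·0.9887 = 360 − 257.0620 = 102.9380
P = C − (C − P) = 106.57 − (102.9380) = 3.6320

€3.63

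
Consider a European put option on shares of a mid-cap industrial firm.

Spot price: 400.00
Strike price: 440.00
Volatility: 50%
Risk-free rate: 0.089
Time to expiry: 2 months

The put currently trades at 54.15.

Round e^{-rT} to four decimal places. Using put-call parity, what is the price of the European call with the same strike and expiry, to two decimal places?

20.62

exp(−rT) = exp(−0.089·0.1667) = 0.9853
Put-call parity: C − P = S − K·e^(−rT) = 400 − 440·0.9853 = 400 − 433.5320 = -33.5320
C = P + (C − P) = 54.15 + (-33.5320) = 20.6180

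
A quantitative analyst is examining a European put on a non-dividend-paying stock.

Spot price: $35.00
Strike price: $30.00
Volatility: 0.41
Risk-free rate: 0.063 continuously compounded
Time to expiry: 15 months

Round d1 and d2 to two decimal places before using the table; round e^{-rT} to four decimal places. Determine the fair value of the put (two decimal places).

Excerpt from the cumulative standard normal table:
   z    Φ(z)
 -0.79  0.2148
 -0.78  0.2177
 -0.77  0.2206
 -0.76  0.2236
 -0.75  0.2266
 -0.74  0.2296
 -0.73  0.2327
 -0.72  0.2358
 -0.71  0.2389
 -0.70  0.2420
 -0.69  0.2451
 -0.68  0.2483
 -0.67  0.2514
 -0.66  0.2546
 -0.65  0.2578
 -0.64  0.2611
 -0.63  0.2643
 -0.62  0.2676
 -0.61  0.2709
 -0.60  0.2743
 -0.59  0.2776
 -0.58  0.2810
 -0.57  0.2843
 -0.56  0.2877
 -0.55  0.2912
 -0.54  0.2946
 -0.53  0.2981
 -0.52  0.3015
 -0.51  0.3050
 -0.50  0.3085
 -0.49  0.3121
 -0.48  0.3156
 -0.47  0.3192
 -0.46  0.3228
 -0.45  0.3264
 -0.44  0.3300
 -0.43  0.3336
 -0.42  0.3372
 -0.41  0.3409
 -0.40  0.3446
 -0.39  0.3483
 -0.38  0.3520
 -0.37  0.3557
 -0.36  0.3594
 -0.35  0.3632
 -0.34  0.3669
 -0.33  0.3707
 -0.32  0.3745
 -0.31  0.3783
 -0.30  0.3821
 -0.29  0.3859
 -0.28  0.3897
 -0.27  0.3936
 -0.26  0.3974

$2.77

σ√T = 0.41 × 1.1180 = 0.4584
d₁ = [ln(35/30) + (0.063 + ½·0.41²)·1.25] / (σ√T) = (0.1542 + 0.1838) / 0.4584 = 0.7373 ≈ 0.74
d₂ = 0.7373 − 0.4584 = 0.2789 ≈ 0.28
exp(−rT) = exp(−0.063·1.25) = 0.9243
N(−d₂) = N(-0.28) = 0.3897;  N(−d₁) = N(-0.74) = 0.2296
P = 30·0.9243·0.3897 − 35·0.2296 = 10.8060 − 8.0360 = 2.7700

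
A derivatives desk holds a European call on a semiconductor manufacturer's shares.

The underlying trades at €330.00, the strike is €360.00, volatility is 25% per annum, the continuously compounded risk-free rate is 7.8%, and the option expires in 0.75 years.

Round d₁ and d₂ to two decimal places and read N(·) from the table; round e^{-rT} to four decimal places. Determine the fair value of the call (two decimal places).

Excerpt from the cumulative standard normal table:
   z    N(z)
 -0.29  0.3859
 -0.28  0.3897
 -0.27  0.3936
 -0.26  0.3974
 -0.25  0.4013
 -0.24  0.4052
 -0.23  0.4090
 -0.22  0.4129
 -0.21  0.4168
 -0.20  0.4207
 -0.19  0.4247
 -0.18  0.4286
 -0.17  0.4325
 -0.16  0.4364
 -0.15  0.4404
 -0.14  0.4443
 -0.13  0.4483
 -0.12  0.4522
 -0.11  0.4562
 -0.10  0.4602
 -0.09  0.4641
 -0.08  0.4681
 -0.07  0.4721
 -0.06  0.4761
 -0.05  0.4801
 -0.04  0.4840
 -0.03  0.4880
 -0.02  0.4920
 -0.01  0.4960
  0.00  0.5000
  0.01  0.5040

€24.77

T = 0.75;  σ√T = 0.2165
d₁ = [ln(330/360) + (0.078 + 0.25²/2)·0.75] / 0.2165 = [-0.0870 + 0.0819] / 0.2165 = -0.0234 ⇒ -0.02
d₂ = d₁ − σ√T = -0.0234 − 0.2165 = -0.2399 ⇒ -0.24
exp(−rT) = exp(−0.078·0.75) = 0.9432
C = 330·N(-0.02) − 360·0.9432·N(-0.24) = 330·0.4920 − 360·0.9432·0.4052 = 162.3600 − 137.5865 = 24.7735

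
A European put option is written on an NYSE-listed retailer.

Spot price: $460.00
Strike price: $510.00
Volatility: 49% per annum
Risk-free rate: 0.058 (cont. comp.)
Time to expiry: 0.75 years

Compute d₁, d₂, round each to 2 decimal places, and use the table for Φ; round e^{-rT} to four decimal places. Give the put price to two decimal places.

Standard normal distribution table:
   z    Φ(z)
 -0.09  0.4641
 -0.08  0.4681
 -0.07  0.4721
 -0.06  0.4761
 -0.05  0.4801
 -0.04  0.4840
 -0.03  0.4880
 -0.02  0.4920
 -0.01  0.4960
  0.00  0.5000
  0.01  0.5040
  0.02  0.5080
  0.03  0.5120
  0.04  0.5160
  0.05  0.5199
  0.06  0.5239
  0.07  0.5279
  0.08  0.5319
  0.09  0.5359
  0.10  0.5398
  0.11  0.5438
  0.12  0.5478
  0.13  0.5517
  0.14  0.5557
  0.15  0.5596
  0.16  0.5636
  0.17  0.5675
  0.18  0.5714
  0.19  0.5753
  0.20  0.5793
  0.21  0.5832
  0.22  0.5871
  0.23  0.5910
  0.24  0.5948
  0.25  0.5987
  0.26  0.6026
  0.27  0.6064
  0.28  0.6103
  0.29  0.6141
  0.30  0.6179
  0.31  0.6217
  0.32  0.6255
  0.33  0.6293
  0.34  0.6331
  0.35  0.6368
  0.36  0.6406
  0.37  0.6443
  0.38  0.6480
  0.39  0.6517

$93.77

σ√T = 0.49 × 0.8660 = 0.4244
d₁ = [ln(460/510) + (0.058 + 0.49²/2)·0.75] / 0.4244 = [-0.1032 + 0.1335] / 0.4244 = 0.0715 → 0.07
d₂ = d₁ − σ√T = 0.0715 − 0.4244 = -0.3528 → -0.35
exp(−rT) = exp(−0.058·0.75) = 0.9574
N(−d₂) = N(0.35) = 0.6368;  N(−d₁) = N(-0.07) = 0.4721
P = 510·0.9574·0.6368 − 460·0.4721 = 310.9329 − 217.1660 = 93.7669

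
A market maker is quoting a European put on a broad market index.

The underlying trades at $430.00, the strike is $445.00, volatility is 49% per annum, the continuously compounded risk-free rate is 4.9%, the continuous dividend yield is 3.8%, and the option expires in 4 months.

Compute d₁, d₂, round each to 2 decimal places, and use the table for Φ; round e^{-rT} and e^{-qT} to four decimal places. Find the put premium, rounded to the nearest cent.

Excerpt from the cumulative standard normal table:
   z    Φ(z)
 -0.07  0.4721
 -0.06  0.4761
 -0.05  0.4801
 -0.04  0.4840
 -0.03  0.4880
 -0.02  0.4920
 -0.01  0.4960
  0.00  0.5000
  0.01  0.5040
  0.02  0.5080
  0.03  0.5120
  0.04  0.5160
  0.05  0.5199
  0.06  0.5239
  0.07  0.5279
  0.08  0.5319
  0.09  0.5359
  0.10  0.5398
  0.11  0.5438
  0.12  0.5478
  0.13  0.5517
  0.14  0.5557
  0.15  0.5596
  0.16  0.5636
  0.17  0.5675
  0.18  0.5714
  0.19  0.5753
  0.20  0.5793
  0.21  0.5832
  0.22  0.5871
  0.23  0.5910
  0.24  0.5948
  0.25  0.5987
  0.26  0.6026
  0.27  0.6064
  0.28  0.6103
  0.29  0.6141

σ√T = 0.49·√0.3333 = 0.2829
ln(S/K) + (r − q + σ²/2)T = ln(430/445) + (0.049 − 0.038 + 0.49²/2)·0.3333 = -0.0343 + 0.0437 = 0.0094
d₁ = 0.0094 / 0.2829 = 0.0332 ⇒ 0.03
d₂ = d₁ − σ√T = 0.0332 − 0.2829 = -0.2497 ⇒ -0.25
e^(−qT) = e^(−0.038·0.3333) = 0.9874;  e^(−rT) = e^(−0.049·0.3333) = 0.9838
N(−d₂) = N(0.25) = 0.5987;  N(−d₁) = N(-0.03) = 0.4880
P = 445·0.9838·0.5987 − 430·0.9874·0.4880 = 262.1055 − 207.1960 = 54.9095

$54.91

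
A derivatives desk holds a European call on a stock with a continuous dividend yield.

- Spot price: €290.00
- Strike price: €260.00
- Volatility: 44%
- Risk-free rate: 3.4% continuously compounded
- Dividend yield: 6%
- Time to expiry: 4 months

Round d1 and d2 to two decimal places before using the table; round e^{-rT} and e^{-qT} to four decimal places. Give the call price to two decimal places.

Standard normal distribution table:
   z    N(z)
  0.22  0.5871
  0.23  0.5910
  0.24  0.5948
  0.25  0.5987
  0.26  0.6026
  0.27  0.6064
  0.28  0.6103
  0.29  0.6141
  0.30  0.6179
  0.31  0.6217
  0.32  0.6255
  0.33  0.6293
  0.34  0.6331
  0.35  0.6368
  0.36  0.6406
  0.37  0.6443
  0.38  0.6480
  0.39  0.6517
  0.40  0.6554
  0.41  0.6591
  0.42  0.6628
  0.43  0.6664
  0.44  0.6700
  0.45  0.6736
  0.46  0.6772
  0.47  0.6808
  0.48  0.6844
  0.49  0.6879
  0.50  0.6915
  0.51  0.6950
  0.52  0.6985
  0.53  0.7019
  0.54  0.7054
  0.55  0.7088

T = 0.3333;  σ√T = 0.2540
d₁ = [ln(290/260) + (0.034 − 0.06 + 0.44²/2)·0.3333] / 0.2540 = [0.1092 + 0.0236] / 0.2540 = 0.5228 which rounds to 0.52
d₂ = d₁ − σ√T = 0.5228 − 0.2540 = 0.2687 which rounds to 0.27
e^(−qT) = e^(−0.06·0.3333) = 0.9802;  e^(−rT) = e^(−0.034·0.3333) = 0.9887
N(d₁) = N(0.52) = 0.6985;  N(d₂) = N(0.27) = 0.6064
C = 290·0.9802·0.6985 − 260·0.9887·0.6064 = 198.5542 − 155.8824 = 42.6718

€42.67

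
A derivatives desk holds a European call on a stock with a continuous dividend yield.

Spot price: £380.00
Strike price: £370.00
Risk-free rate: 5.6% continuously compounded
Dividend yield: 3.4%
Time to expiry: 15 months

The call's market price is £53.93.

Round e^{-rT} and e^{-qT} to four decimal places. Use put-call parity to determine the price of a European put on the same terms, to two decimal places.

£34.73

e^(−qT) = e^(−0.034·1.25) = 0.9584;  e^(−rT) = e^(−0.056·1.25) = 0.9324
Put-call parity: C − P = S·e^(−qT) − K·e^(−rT) = 380·0.9584 − 370·0.9324 = 364.1920 − 344.9880 = 19.2040
P = C − (C − P) = 53.93 − (19.2040) = 34.7260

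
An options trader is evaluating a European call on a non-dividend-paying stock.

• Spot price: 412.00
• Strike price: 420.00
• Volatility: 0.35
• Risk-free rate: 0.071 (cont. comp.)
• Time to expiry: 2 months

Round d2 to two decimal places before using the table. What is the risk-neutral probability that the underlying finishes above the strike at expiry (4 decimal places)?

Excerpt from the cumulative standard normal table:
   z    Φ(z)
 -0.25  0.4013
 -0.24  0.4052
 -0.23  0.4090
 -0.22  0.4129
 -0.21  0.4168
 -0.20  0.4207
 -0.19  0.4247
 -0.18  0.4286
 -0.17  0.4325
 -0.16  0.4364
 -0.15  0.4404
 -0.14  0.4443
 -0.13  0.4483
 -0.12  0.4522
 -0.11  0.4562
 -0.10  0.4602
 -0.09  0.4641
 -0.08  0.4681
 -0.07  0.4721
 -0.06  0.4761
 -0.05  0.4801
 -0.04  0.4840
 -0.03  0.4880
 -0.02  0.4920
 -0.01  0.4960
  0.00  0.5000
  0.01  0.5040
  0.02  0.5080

0.4522

σ√T = 0.35 × 0.4082 = 0.1429
d₁ = [ln(412/420) + (0.071 + 0.35²/2)·0.1667] / 0.1429 = [-0.0192 + 0.0220] / 0.1429 = 0.0197 → 0.02
d₂ = d₁ − σ√T = 0.0197 − 0.1429 = -0.1232 → -0.12
Pr(exercise) under Q = N(d₂) = 0.4522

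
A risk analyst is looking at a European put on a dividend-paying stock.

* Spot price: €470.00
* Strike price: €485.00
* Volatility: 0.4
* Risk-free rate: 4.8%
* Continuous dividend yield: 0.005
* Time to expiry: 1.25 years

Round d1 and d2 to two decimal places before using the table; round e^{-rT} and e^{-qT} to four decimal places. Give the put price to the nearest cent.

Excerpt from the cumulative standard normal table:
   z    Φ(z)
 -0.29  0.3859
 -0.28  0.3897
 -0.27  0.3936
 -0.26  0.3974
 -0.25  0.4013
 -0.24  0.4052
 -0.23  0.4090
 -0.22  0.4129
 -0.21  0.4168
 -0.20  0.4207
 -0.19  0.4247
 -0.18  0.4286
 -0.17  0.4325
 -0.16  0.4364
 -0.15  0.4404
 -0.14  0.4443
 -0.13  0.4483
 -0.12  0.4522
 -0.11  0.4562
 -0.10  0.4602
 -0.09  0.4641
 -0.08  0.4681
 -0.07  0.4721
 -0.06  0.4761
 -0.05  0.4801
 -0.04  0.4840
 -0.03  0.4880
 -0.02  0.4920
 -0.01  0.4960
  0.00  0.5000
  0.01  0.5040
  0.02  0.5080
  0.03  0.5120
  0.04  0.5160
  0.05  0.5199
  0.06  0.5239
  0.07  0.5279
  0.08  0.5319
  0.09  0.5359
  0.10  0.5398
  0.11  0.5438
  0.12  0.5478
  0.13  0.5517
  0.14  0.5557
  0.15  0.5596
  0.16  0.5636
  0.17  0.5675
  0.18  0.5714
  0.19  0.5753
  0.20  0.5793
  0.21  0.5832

σ√T = 0.4·√1.25 = 0.4472
d₁ = [ln(470/485) + (0.048 − 0.005 + 0.4²/2)·1.25] / 0.4472 = [-0.0314 + 0.1538] / 0.4472 = 0.2735 which rounds to 0.27
d₂ = d₁ − σ√T = 0.2735 − 0.4472 = -0.1737 which rounds to -0.17
exp(−qT) = exp(−0.005·1.25) = 0.9938;  exp(−rT) = exp(−0.048·1.25) = 0.9418
P = 485·0.9418·N(0.17) − 470·0.9938·N(-0.27) = 485·0.9418·0.5675 − 470·0.9938·0.3936 = 259.2187 − 183.8450 = 75.3736

€75.37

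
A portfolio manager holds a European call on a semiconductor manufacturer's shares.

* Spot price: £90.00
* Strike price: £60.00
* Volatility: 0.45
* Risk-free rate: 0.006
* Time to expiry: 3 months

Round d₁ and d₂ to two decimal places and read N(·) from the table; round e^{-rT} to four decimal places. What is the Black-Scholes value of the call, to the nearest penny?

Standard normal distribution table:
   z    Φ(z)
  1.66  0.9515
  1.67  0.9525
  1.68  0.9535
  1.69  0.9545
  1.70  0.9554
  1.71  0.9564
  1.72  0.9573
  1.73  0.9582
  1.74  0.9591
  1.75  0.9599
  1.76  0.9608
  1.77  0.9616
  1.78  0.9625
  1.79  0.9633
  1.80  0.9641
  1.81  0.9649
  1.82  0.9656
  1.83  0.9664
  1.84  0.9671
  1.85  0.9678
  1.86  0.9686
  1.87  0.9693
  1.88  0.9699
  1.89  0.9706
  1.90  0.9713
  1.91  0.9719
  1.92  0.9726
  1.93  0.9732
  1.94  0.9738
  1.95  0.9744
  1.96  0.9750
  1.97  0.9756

σ√T = 0.45·√0.25 = 0.2250
d₁ = [ln(90/60) + (0.006 + 0.45²/2)·0.25] / 0.2250 = [0.4055 + 0.0268] / 0.2250 = 1.9212 ⇒ 1.92
d₂ = d₁ − σ√T = 1.9212 − 0.2250 = 1.6962 ⇒ 1.70
exp(−rT) = exp(−0.006·0.25) = 0.9985
N(d₁) = N(1.92) = 0.9726;  N(d₂) = N(1.70) = 0.9554
C = 90·0.9726 − 60·0.9985·0.9554 = 87.5340 − 57.2380 = 30.2960

£30.30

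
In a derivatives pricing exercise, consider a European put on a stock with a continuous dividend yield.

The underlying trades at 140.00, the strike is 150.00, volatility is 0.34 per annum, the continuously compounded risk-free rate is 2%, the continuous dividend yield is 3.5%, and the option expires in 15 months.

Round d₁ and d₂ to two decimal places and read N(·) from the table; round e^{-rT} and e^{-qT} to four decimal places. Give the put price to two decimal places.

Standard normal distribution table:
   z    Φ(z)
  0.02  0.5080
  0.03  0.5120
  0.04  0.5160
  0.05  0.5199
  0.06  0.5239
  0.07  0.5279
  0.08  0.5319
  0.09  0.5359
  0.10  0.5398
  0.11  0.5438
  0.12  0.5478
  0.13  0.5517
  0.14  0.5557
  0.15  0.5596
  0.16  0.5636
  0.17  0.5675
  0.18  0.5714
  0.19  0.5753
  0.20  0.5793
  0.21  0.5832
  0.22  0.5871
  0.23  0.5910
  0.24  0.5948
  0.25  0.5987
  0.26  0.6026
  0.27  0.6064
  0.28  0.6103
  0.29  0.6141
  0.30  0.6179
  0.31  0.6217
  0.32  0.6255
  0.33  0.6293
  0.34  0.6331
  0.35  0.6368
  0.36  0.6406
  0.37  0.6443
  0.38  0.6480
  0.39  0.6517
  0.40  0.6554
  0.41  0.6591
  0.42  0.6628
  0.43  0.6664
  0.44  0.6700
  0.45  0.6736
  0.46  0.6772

27.82

σ√T = 0.34·√1.25 = 0.3801
ln(S/K) + (r − q + σ²/2)T = ln(140/150) + (0.02 − 0.035 + 0.34²/2)·1.25 = -0.0690 + 0.0535 = -0.0155
d₁ = -0.0155 / 0.3801 = -0.0408 → -0.04
d₂ = d₁ − σ√T = -0.0408 − 0.3801 = -0.4209 → -0.42
e^(−qT) = e^(−0.035·1.25) = 0.9572;  e^(−rT) = e^(−0.02·1.25) = 0.9753
N(−d₂) = N(0.42) = 0.6628;  N(−d₁) = N(0.04) = 0.5160
P = 150·0.9753·0.6628 − 140·0.9572·0.5160 = 96.9643 − 69.1481 = 27.8162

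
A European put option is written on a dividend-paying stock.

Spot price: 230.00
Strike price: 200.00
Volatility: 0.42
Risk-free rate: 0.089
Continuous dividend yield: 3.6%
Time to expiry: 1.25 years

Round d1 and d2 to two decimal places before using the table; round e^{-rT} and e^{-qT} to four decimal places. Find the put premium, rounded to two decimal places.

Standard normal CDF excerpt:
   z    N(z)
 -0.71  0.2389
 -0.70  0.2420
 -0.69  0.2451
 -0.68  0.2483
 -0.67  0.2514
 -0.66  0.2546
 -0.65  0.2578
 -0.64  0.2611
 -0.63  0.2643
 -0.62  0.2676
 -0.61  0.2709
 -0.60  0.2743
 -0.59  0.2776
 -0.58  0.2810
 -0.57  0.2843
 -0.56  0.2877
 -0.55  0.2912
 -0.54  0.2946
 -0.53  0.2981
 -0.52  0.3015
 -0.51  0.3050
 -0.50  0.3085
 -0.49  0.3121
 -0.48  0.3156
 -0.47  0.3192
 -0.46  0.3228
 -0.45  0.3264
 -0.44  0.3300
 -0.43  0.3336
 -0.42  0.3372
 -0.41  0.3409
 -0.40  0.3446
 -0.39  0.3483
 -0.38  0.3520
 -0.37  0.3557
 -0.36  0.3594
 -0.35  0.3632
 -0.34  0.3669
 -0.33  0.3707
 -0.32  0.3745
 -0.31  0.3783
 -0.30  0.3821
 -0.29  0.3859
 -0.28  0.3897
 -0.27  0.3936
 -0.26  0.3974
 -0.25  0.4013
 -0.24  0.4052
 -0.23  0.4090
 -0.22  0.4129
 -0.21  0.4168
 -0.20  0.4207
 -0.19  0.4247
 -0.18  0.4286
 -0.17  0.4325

20.00

σ√T = 0.42·√1.25 = 0.4696
ln(S/K) + (r − q + σ²/2)T = ln(230/200) + (0.089 − 0.036 + 0.42²/2)·1.25 = 0.1398 + 0.1765 = 0.3163
d₁ = 0.3163 / 0.4696 = 0.6735 ⇒ 0.67
d₂ = d₁ − σ√T = 0.6735 − 0.4696 = 0.2039 ⇒ 0.20
e^(−qT) = e^(−0.036·1.25) = 0.9560;  e^(−rT) = e^(−0.089·1.25) = 0.8947
N(−d₂) = N(-0.20) = 0.4207;  N(−d₁) = N(-0.67) = 0.2514
P = 200·0.8947·0.4207 − 230·0.9560·0.2514 = 75.2801 − 55.2778 = 20.0022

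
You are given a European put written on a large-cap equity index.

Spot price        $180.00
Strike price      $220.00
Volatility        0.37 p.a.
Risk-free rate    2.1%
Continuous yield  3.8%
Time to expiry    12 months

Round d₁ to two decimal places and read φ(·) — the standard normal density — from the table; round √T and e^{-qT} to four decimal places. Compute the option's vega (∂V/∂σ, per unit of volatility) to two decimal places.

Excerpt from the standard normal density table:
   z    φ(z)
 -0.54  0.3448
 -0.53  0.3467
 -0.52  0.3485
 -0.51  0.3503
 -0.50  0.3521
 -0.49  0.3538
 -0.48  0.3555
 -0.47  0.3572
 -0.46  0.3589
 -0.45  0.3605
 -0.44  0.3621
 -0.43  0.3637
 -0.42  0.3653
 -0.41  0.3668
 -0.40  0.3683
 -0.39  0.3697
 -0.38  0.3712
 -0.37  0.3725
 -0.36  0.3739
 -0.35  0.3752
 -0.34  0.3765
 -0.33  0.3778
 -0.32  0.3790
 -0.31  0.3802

63.82

σ√T = 0.37 × 1.0000 = 0.3700
d₁ = [ln(180/220) + (0.021 − 0.038 + ½·0.37²)·1] / (σ√T) = (-0.2007 + 0.0514) / 0.3700 = -0.4033 ⇒ -0.40
√T = √1 = 1.0000
φ(d₁) = φ(-0.40) = 0.3683
exp(−qT) = exp(−0.038·1) = 0.9627
vega = S·exp(−qT)·φ(d₁)·√T = 180·0.9627·0.3683·1.0000 = 63.8212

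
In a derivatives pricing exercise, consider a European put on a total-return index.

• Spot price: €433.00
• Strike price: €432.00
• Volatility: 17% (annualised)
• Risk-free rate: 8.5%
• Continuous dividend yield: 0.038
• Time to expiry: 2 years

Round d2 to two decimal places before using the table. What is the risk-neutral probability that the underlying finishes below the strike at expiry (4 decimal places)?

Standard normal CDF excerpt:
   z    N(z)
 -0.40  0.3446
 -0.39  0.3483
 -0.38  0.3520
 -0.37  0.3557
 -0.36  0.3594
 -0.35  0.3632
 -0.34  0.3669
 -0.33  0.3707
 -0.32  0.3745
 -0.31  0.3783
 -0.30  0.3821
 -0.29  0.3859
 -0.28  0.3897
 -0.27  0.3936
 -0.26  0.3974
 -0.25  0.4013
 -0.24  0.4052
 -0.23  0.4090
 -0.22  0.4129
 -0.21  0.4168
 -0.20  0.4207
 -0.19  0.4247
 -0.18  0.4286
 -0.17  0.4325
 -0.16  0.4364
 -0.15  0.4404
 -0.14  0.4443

0.3897

σ√T = 0.17·√2 = 0.2404
d₁ = [ln(433/432) + (0.085 − 0.038 + 0.17²/2)·2] / 0.2404 = [0.0023 + 0.1229] / 0.2404 = 0.5208 which rounds to 0.52
d₂ = d₁ − σ√T = 0.5208 − 0.2404 = 0.2804 which rounds to 0.28
Pr(exercise) under Q = N(−d₂) = N(-0.28) = 0.3897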